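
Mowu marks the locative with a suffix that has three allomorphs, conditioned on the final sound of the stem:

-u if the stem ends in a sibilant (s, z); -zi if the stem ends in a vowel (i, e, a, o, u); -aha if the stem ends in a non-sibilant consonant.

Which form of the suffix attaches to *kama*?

*kama* — final sound /a/ (a vowel) → -zi.

-zi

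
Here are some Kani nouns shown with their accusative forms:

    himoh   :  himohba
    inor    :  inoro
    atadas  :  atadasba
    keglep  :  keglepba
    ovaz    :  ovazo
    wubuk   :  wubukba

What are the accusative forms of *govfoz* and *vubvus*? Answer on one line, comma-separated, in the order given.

The suffix is conditioned by the final consonant: -ba when the stem ends in a voiceless consonant (*himoh*, *atadas*, *keglep*, *wubuk*); -o when the stem ends in a voiced consonant (*inor*, *ovaz*).
The final consonant of *govfoz* is /z/, which is voiced, so the suffix is -o, giving *govfozo*.
*vubvus* — final consonant /s/ (voiceless) → -ba → *vubvusba*.

govfozo, vubvusba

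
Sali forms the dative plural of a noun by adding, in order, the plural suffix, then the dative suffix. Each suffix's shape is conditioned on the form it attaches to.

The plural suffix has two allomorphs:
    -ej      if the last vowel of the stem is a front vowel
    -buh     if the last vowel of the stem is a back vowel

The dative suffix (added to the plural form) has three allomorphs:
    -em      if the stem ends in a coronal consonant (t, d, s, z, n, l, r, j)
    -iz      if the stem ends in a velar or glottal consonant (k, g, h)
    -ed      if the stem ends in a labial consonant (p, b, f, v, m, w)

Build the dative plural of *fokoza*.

fokozabuhiz

Since the last vowel of *fokoza* is /a/ (a back vowel), it takes -buh, giving *fokozabuh*.
The plural form *fokozabuh*: final consonant = /h/, velar/glottal → -iz → *fokozabuhiz*.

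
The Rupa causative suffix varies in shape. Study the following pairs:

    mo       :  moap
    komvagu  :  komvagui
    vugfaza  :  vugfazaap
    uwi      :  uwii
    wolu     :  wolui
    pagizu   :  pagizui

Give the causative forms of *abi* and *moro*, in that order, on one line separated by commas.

abii, moroap

The suffix is conditioned by the last vowel: -i when the last vowel of the stem is a high vowel (*komvagu*, *uwi*, *wolu*, *pagizu*); -ap when the last vowel of the stem is a non-high vowel (*mo*, *vugfaza*).
The last vowel of *abi* is /i/, which is a high vowel, so the suffix is -i, giving *abii*.
The last vowel of *moro* is /o/, which is a non-high vowel, so the suffix is -ap, giving *moroap*.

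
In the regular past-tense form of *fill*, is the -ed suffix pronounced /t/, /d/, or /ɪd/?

/d/

The stem *fill* ends in a voiced sound other than /d/.
The -ed suffix is realized as /ɪd/ after /t, d/; as /t/ after other voiceless consonants; and as /d/ after other voiced sounds.
So -ed on *fill* is pronounced /d/.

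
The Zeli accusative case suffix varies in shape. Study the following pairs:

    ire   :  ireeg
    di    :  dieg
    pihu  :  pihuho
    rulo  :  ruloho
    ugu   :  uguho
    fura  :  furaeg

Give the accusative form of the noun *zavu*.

zavuho

Looking at the last vowel of each stem: -ho when the last vowel of the stem is a rounded vowel (*pihu*, *rulo*, *ugu*); -eg when the last vowel of the stem is an unrounded vowel (*ire*, *di*, *fura*).
*zavu*: last vowel = /u/, a rounded vowel → -ho → *zavuho*.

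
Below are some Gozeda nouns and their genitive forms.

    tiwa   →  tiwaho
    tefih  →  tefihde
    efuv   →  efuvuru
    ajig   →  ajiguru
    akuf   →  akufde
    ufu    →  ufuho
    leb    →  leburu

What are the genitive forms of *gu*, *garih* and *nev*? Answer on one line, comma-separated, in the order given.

guho, garihde, nevuru

The alternation tracks the final sound of the stem — -de when the stem ends in a voiceless consonant (*tefih*, *akuf*); -uru when the stem ends in a voiced consonant (*efuv*, *ajig*, *leb*); -ho when the stem ends in a vowel (*tiwa*, *ufu*).
Since the final sound of *gu* is /u/ (a vowel), it takes -ho, giving *guho*.
*garih*: final sound = /h/, a voiceless consonant → -de → *garihde*.
The final sound of *nev* is /v/, which is a voiced consonant, so the suffix is -uru, giving *nevuru*.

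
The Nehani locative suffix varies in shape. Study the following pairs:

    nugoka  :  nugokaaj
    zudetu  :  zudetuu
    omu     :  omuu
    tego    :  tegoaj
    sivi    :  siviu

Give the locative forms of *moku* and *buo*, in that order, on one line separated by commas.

mokuu, buoaj

Looking at the last vowel of each stem: -u when the last vowel of the stem is a high vowel (*zudetu*, *omu*, *sivi*); -aj when the last vowel of the stem is a non-high vowel (*nugoka*, *tego*).
Since the last vowel of *moku* is /u/ (a high vowel), it takes -u, giving *mokuu*.
Since the last vowel of *buo* is /o/ (a non-high vowel), it takes -aj, giving *buoaj*.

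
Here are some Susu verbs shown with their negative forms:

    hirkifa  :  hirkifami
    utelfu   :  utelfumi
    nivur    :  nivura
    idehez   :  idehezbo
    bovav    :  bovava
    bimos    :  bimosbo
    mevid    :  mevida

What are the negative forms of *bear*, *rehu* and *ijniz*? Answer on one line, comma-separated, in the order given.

beara, rehumi, ijnizbo

The pattern is sibilance of the final sound: -bo when the stem ends in a sibilant (*idehez*, *bimos*); -a when the stem ends in a non-sibilant consonant (*nivur*, *bovav*, *mevid*); -mi when the stem ends in a vowel (*hirkifa*, *utelfu*).
*bear* — final sound /r/ (a non-sibilant consonant) → -a → *beara*.
The final sound of *rehu* is /u/, which is a vowel, so the suffix is -mi, giving *rehumi*.
The final sound of *ijniz* is /z/, which is a sibilant, so the suffix is -bo, giving *ijnizbo*.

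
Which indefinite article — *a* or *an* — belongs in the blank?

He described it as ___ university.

a

The indefinite article is chosen by the initial *sound* of the following word, not its spelling.
*university* begins with the sound /juː/ (u pronounced /juː/) — a consonant sound.
So the article is *a*: He described it as a university.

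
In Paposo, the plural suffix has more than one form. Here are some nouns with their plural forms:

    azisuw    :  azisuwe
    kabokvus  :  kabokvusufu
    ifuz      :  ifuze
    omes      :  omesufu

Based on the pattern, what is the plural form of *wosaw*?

The alternation tracks the final consonant of the stem — -ufu when the stem ends in a voiceless consonant (*kabokvus*, *omes*); -e when the stem ends in a voiced consonant (*azisuw*, *ifuz*).
*wosaw*: final consonant = /w/, voiced → -e → *wosawe*.

wosawe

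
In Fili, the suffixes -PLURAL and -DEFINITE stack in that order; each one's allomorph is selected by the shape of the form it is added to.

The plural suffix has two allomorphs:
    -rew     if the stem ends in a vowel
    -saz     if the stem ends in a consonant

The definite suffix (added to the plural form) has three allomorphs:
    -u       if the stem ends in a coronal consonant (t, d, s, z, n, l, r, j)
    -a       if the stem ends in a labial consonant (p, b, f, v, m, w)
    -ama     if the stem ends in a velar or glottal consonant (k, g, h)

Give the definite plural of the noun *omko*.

omkorewa

*omko*: final sound = /o/, a vowel → -rew → *omkorew*.
The final consonant of the plural form *omkorew* is /w/, which is labial, so the definite suffix is -a, giving *omkorewa*.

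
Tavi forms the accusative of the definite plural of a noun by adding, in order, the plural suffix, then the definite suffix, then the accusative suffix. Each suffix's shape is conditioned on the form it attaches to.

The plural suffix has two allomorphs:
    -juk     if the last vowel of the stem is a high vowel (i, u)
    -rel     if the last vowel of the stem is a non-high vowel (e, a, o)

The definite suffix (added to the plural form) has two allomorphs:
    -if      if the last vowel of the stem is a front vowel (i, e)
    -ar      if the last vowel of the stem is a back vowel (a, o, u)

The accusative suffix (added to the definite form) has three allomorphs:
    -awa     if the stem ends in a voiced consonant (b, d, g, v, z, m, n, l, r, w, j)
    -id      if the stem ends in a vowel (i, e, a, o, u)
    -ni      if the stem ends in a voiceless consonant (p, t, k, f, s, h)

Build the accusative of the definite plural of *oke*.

*oke*: last vowel = /e/, a non-high vowel → -rel → *okerel*.
The plural form *okerel* — last vowel /e/ (a front vowel) → -if → *okerelif*.
The definite form *okerelif* — final sound /f/ (a voiceless consonant) → -ni → *okerelifni*.

okerelifni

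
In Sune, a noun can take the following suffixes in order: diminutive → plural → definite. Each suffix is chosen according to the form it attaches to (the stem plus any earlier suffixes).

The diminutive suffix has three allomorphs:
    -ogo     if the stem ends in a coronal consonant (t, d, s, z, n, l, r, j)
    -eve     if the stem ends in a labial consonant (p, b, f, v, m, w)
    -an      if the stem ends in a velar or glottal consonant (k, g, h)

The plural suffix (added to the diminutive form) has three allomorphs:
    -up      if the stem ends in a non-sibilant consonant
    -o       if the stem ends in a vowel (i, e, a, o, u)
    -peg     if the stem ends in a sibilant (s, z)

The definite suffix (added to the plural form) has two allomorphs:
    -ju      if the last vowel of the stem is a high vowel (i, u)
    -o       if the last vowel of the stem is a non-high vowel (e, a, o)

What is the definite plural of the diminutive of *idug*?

*idug* — final consonant /g/ (velar/glottal) → -an → *idugan*.
Since the final sound of the diminutive form *idugan* is /n/ (a non-sibilant consonant), it takes -up, giving *iduganup*.
The plural form *iduganup* — last vowel /u/ (a high vowel) → -ju → *iduganupju*.

iduganupju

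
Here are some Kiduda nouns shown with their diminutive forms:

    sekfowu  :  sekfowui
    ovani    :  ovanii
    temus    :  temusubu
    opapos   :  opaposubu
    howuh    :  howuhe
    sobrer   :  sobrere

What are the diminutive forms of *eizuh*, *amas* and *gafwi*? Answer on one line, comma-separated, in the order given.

eizuhe, amasubu, gafwii

The alternation tracks the final sound of the stem — -ubu when the stem ends in a sibilant (*temus*, *opapos*); -e when the stem ends in a non-sibilant consonant (*howuh*, *sobrer*); -i when the stem ends in a vowel (*sekfowu*, *ovani*).
Since the final sound of *eizuh* is /h/ (a non-sibilant consonant), it takes -e, giving *eizuhe*.
The final sound of *amas* is /s/, which is a sibilant, so the suffix is -ubu, giving *amasubu*.
*gafwi* — final sound /i/ (a vowel) → -i → *gafwii*.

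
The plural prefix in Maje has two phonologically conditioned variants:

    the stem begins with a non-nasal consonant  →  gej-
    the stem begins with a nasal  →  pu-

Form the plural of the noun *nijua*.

*nijua* — first consonant /n/ (a nasal) → pu- → *punijua*.

punijua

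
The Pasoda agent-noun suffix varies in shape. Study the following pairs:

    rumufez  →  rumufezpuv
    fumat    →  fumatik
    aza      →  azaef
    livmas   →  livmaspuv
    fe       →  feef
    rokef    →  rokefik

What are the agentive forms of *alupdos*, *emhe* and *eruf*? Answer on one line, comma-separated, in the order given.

The pattern is sibilance of the final sound: -puv when the stem ends in a sibilant (*rumufez*, *livmas*); -ik when the stem ends in a non-sibilant consonant (*fumat*, *rokef*); -ef when the stem ends in a vowel (*aza*, *fe*).
*alupdos*: final sound = /s/, a sibilant → -puv → *alupdospuv*.
*emhe*: final sound = /e/, a vowel → -ef → *emheef*.
Since the final sound of *eruf* is /f/ (a non-sibilant consonant), it takes -ik, giving *erufik*.

alupdospuv, emheef, erufik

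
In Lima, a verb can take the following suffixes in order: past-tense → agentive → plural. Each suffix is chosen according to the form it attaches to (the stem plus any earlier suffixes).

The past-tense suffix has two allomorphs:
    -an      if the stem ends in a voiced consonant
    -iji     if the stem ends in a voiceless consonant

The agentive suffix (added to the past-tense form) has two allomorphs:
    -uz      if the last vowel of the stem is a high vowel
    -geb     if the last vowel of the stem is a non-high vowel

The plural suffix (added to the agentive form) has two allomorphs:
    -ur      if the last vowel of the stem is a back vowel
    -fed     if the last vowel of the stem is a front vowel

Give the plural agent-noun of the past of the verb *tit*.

titijiuzur

*tit* — final consonant /t/ (voiceless) → -iji → *titiji*.
The last vowel of the past-tense form *titiji* is /i/, which is a high vowel, so the agentive suffix is -uz, giving *titijiuz*.
The last vowel of the agentive form *titijiuz* is /u/, which is a back vowel, so the plural suffix is -ur, giving *titijiuzur*.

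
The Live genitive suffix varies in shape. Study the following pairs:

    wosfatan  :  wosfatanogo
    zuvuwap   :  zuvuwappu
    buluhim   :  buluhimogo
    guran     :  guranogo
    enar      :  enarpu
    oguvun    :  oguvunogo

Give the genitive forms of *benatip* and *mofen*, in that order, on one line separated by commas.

benatippu, mofenogo

The alternation tracks the final consonant of the stem — -ogo when the stem ends in a nasal (*wosfatan*, *buluhim*, *guran*, *oguvun*); -pu when the stem ends in a non-nasal consonant (*zuvuwap*, *enar*).
*benatip* — final consonant /p/ (non-nasal) → -pu → *benatippu*.
*mofen*: final consonant = /n/, a nasal → -ogo → *mofenogo*.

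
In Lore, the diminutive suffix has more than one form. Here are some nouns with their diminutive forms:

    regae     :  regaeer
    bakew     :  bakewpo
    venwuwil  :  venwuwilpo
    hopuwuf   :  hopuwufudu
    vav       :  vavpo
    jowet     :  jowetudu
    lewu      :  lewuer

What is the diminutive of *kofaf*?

kofafudu

Looking at the final sound of each stem: -udu when the stem ends in a voiceless consonant (*hopuwuf*, *jowet*); -po when the stem ends in a voiced consonant (*bakew*, *venwuwil*, *vav*); -er when the stem ends in a vowel (*regae*, *lewu*).
*kofaf* — final sound /f/ (a voiceless consonant) → -udu → *kofafudu*.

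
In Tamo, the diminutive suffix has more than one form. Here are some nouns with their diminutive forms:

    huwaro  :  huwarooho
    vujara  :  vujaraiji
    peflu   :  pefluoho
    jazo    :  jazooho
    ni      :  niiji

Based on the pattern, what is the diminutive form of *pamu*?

pamuoho

The pattern is rounding harmony: -oho when the last vowel of the stem is a rounded vowel (*huwaro*, *peflu*, *jazo*); -iji when the last vowel of the stem is an unrounded vowel (*vujara*, *ni*).
The last vowel of *pamu* is /u/, which is a rounded vowel, so the suffix is -oho, giving *pamuoho*.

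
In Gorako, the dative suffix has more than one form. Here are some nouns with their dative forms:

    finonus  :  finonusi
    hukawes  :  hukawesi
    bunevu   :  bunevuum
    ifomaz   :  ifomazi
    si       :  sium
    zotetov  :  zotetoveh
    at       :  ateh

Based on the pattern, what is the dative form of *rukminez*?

Looking at the final sound of each stem: -i when the stem ends in a sibilant (*finonus*, *hukawes*, *ifomaz*); -eh when the stem ends in a non-sibilant consonant (*zotetov*, *at*); -um when the stem ends in a vowel (*bunevu*, *si*).
*rukminez* — final sound /z/ (a sibilant) → -i → *rukminezi*.

rukminezi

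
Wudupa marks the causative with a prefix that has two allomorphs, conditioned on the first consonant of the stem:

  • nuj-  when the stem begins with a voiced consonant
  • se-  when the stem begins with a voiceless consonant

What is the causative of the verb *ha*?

seha

Since the first consonant of *ha* is /h/ (voiceless), it takes se-, giving *seha*.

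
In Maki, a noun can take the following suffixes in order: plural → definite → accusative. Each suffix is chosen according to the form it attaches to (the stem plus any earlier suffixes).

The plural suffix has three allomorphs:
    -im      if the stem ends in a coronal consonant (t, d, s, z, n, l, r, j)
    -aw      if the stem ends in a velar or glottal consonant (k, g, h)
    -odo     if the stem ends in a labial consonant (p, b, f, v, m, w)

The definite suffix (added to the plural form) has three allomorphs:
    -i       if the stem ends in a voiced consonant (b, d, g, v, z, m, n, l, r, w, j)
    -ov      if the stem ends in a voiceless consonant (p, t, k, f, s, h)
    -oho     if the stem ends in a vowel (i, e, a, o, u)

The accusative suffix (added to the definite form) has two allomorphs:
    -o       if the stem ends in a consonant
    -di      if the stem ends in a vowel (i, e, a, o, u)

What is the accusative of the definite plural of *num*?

Since the final consonant of *num* is /m/ (labial), it takes -odo, giving *numodo*.
The plural form *numodo* — final sound /o/ (a vowel) → -oho → *numodooho*.
The final sound of the definite form *numodooho* is /o/, which is a vowel, so the accusative suffix is -di, giving *numodoohodi*.

numodoohodi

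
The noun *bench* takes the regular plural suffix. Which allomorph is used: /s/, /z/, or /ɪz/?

The stem *bench* ends in a sibilant (/s, z, ʃ, ʒ, tʃ, dʒ/).
The plural suffix surfaces as /ɪz/ after sibilants, /s/ after other voiceless consonants, and /z/ after other voiced sounds.
So the plural -s on *bench* is pronounced /ɪz/.

/ɪz/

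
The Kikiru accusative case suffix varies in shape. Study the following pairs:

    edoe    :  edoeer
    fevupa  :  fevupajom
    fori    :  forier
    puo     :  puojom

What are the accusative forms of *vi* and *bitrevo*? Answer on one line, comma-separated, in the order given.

vier, bitrevojom

Looking at the last vowel of each stem: -er when the last vowel of the stem is a front vowel (*edoe*, *fori*); -jom when the last vowel of the stem is a back vowel (*fevupa*, *puo*).
The last vowel of *vi* is /i/, which is a front vowel, so the suffix is -er, giving *vier*.
Since the last vowel of *bitrevo* is /o/ (a back vowel), it takes -jom, giving *bitrevojom*.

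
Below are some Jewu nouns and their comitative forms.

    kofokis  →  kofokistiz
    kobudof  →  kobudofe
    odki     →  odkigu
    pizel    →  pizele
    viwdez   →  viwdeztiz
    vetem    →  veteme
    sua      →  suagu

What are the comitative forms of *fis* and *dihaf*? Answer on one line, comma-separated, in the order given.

The pattern is sibilance of the final sound: -tiz when the stem ends in a sibilant (*kofokis*, *viwdez*); -e when the stem ends in a non-sibilant consonant (*kobudof*, *pizel*, *vetem*); -gu when the stem ends in a vowel (*odki*, *sua*).
The final sound of *fis* is /s/, which is a sibilant, so the suffix is -tiz, giving *fistiz*.
*dihaf*: final sound = /f/, a non-sibilant consonant → -e → *dihafe*.

fistiz, dihafe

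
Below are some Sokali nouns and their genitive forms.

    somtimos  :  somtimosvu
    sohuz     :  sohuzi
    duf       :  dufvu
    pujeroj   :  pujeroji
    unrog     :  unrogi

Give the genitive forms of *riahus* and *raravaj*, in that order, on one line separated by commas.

The suffix is conditioned by the final consonant: -vu when the stem ends in a voiceless consonant (*somtimos*, *duf*); -i when the stem ends in a voiced consonant (*sohuz*, *pujeroj*, *unrog*).
*riahus* — final consonant /s/ (voiceless) → -vu → *riahusvu*.
The final consonant of *raravaj* is /j/, which is voiced, so the suffix is -i, giving *raravaji*.

riahusvu, raravaji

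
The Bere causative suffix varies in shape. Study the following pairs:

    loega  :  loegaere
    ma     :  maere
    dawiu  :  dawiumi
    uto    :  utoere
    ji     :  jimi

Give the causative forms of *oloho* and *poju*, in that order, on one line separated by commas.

The alternation tracks the last vowel of the stem — -mi when the last vowel of the stem is a high vowel (*dawiu*, *ji*); -ere when the last vowel of the stem is a non-high vowel (*loega*, *ma*, *uto*).
Since the last vowel of *oloho* is /o/ (a non-high vowel), it takes -ere, giving *olohoere*.
Since the last vowel of *poju* is /u/ (a high vowel), it takes -mi, giving *pojumi*.

olohoere, pojumi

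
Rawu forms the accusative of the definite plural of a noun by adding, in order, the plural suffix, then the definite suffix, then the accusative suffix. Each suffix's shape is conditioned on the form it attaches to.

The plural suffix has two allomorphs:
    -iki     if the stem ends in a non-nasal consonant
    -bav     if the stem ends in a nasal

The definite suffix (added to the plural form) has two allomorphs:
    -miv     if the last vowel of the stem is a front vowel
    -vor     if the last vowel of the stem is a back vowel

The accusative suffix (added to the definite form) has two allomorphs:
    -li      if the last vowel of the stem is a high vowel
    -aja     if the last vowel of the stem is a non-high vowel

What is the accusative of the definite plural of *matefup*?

matefupikimivli

Since the final consonant of *matefup* is /p/ (non-nasal), it takes -iki, giving *matefupiki*.
The last vowel of the plural form *matefupiki* is /i/, which is a front vowel, so the definite suffix is -miv, giving *matefupikimiv*.
The definite form *matefupikimiv* — last vowel /i/ (a high vowel) → -li → *matefupikimivli*.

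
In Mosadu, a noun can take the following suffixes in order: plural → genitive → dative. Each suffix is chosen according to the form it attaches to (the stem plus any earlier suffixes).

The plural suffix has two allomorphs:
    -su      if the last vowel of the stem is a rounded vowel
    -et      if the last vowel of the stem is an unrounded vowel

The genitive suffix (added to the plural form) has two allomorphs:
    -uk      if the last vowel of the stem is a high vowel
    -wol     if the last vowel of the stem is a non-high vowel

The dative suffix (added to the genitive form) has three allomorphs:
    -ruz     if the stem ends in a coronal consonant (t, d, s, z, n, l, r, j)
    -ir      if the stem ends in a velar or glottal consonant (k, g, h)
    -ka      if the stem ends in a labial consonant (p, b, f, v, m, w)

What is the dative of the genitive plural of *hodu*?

*hodu* — last vowel /u/ (a rounded vowel) → -su → *hodusu*.
The plural form *hodusu*: last vowel = /u/, a high vowel → -uk → *hodusuuk*.
Since the final consonant of the genitive form *hodusuuk* is /k/ (velar/glottal), it takes -ir, giving *hodusuukir*.

hodusuukir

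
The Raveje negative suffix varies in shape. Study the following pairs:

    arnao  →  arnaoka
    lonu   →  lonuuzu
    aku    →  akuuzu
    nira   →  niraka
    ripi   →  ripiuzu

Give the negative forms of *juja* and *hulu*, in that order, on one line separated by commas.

Looking at the last vowel of each stem: -uzu when the last vowel of the stem is a high vowel (*lonu*, *aku*, *ripi*); -ka when the last vowel of the stem is a non-high vowel (*arnao*, *nira*).
The last vowel of *juja* is /a/, which is a non-high vowel, so the suffix is -ka, giving *jujaka*.
*hulu* — last vowel /u/ (a high vowel) → -uzu → *huluuzu*.

jujaka, huluuzu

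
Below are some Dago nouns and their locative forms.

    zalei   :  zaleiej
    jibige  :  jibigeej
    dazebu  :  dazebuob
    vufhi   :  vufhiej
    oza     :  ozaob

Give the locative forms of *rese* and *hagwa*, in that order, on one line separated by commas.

Looking at the last vowel of each stem: -ej when the last vowel of the stem is a front vowel (*zalei*, *jibige*, *vufhi*); -ob when the last vowel of the stem is a back vowel (*dazebu*, *oza*).
The last vowel of *rese* is /e/, which is a front vowel, so the suffix is -ej, giving *reseej*.
Since the last vowel of *hagwa* is /a/ (a back vowel), it takes -ob, giving *hagwaob*.

reseej, hagwaob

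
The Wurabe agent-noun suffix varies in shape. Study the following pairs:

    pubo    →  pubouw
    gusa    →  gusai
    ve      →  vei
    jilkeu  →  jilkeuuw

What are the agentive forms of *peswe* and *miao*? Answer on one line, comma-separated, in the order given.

peswei, miaouw

The pattern is rounding harmony: -uw when the last vowel of the stem is a rounded vowel (*pubo*, *jilkeu*); -i when the last vowel of the stem is an unrounded vowel (*gusa*, *ve*).
*peswe*: last vowel = /e/, an unrounded vowel → -i → *peswei*.
*miao* — last vowel /o/ (a rounded vowel) → -uw → *miaouw*.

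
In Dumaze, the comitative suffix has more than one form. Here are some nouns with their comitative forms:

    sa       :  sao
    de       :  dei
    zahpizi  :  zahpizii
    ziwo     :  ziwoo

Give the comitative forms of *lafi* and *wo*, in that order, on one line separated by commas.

The alternation tracks the last vowel of the stem — -i when the last vowel of the stem is a front vowel (*de*, *zahpizi*); -o when the last vowel of the stem is a back vowel (*sa*, *ziwo*).
Since the last vowel of *lafi* is /i/ (a front vowel), it takes -i, giving *lafii*.
Since the last vowel of *wo* is /o/ (a back vowel), it takes -o, giving *woo*.

lafii, woo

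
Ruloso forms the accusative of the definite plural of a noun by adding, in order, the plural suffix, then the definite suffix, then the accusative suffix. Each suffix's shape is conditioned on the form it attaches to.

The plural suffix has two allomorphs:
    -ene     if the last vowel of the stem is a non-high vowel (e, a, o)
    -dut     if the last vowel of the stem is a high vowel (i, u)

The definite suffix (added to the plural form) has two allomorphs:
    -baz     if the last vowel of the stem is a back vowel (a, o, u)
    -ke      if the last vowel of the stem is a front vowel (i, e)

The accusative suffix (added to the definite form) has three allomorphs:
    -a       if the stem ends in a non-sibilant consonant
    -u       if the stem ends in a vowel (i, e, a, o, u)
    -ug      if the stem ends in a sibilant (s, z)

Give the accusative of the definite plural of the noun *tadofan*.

*tadofan*: last vowel = /a/, a non-high vowel → -ene → *tadofanene*.
The plural form *tadofanene* — last vowel /e/ (a front vowel) → -ke → *tadofaneneke*.
The definite form *tadofaneneke*: final sound = /e/, a vowel → -u → *tadofanenekeu*.

tadofanenekeu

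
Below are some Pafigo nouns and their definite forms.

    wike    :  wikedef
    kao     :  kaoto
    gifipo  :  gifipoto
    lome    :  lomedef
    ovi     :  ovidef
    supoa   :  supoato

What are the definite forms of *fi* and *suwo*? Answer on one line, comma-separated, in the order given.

The alternation tracks the last vowel of the stem — -def when the last vowel of the stem is a front vowel (*wike*, *lome*, *ovi*); -to when the last vowel of the stem is a back vowel (*kao*, *gifipo*, *supoa*).
Since the last vowel of *fi* is /i/ (a front vowel), it takes -def, giving *fidef*.
*suwo* — last vowel /o/ (a back vowel) → -to → *suwoto*.

fidef, suwoto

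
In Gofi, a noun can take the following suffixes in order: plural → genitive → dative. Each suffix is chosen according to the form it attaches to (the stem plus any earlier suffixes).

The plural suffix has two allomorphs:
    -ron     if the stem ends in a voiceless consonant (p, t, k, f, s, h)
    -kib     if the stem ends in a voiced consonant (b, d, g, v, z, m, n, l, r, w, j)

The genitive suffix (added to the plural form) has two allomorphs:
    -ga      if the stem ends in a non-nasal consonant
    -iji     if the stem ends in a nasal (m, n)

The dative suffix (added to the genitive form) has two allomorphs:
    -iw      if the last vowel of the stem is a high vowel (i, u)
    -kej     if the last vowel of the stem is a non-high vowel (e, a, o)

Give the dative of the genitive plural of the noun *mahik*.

Since the final consonant of *mahik* is /k/ (voiceless), it takes -ron, giving *mahikron*.
Since the final consonant of the plural form *mahikron* is /n/ (a nasal), it takes -iji, giving *mahikroniji*.
The last vowel of the genitive form *mahikroniji* is /i/, which is a high vowel, so the dative suffix is -iw, giving *mahikronijiiw*.

mahikronijiiw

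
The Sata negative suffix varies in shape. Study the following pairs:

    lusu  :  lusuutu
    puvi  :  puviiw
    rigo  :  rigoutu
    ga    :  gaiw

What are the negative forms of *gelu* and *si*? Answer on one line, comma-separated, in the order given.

geluutu, siiw

The alternation tracks the last vowel of the stem — -utu when the last vowel of the stem is a rounded vowel (*lusu*, *rigo*); -iw when the last vowel of the stem is an unrounded vowel (*puvi*, *ga*).
Since the last vowel of *gelu* is /u/ (a rounded vowel), it takes -utu, giving *geluutu*.
*si*: last vowel = /i/, an unrounded vowel → -iw → *siiw*.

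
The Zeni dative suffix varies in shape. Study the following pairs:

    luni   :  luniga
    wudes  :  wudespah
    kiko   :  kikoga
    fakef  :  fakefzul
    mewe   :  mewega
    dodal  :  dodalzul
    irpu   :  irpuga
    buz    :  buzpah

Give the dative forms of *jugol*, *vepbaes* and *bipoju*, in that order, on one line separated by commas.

jugolzul, vepbaespah, bipojuga

Looking at the final sound of each stem: -pah when the stem ends in a sibilant (*wudes*, *buz*); -zul when the stem ends in a non-sibilant consonant (*fakef*, *dodal*); -ga when the stem ends in a vowel (*luni*, *kiko*, *mewe*, *irpu*).
The final sound of *jugol* is /l/, which is a non-sibilant consonant, so the suffix is -zul, giving *jugolzul*.
The final sound of *vepbaes* is /s/, which is a sibilant, so the suffix is -pah, giving *vepbaespah*.
The final sound of *bipoju* is /u/, which is a vowel, so the suffix is -ga, giving *bipojuga*.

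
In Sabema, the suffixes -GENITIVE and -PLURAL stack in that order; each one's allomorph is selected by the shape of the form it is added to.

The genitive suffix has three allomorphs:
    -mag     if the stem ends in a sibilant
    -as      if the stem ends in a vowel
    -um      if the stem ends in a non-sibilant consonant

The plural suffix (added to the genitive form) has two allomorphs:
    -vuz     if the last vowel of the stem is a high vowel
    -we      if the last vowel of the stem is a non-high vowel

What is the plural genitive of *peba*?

Since the final sound of *peba* is /a/ (a vowel), it takes -as, giving *pebaas*.
The last vowel of the genitive form *pebaas* is /a/, which is a non-high vowel, so the plural suffix is -we, giving *pebaaswe*.

pebaaswe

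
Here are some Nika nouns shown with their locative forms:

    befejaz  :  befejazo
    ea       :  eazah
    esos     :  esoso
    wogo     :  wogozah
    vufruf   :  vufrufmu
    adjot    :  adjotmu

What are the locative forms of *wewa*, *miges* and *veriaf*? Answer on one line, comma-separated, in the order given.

wewazah, migeso, veriafmu

Looking at the final sound of each stem: -o when the stem ends in a sibilant (*befejaz*, *esos*); -mu when the stem ends in a non-sibilant consonant (*vufruf*, *adjot*); -zah when the stem ends in a vowel (*ea*, *wogo*).
The final sound of *wewa* is /a/, which is a vowel, so the suffix is -zah, giving *wewazah*.
*miges*: final sound = /s/, a sibilant → -o → *migeso*.
*veriaf*: final sound = /f/, a non-sibilant consonant → -mu → *veriafmu*.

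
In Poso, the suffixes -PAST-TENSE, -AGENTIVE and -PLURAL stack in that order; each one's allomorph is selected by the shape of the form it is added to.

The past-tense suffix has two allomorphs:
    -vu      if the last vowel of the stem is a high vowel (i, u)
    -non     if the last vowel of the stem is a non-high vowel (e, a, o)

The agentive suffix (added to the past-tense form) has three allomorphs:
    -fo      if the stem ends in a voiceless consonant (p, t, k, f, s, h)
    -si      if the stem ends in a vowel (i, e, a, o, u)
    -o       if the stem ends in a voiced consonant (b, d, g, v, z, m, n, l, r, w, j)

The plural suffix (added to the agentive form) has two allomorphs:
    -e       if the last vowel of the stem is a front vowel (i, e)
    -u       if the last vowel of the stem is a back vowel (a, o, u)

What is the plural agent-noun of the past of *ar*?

*ar*: last vowel = /a/, a non-high vowel → -non → *arnon*.
The past-tense form *arnon*: final sound = /n/, a voiced consonant → -o → *arnono*.
The agentive form *arnono* — last vowel /o/ (a back vowel) → -u → *arnonou*.

arnonou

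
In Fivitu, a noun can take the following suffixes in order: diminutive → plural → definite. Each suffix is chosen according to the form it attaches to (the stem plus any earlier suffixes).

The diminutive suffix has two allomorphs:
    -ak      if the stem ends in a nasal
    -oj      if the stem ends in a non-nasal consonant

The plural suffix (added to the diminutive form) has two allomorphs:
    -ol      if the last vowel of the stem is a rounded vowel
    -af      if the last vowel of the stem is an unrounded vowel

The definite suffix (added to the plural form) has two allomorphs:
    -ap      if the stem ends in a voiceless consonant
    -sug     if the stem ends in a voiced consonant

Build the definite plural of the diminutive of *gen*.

The final consonant of *gen* is /n/, which is a nasal, so the diminutive suffix is -ak, giving *genak*.
The diminutive form *genak*: last vowel = /a/, an unrounded vowel → -af → *genakaf*.
Since the final consonant of the plural form *genakaf* is /f/ (voiceless), it takes -ap, giving *genakafap*.

genakafap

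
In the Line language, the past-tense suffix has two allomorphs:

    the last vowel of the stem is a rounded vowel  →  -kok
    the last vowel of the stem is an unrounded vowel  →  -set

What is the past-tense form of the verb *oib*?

*oib*: last vowel = /i/, an unrounded vowel → -set → *oibset*.

oibset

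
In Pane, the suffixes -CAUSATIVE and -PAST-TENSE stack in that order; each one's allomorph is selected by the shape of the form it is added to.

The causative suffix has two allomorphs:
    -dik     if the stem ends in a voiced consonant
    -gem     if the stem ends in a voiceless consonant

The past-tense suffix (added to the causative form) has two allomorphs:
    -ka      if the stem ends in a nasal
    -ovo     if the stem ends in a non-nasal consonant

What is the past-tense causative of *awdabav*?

awdabavdikovo

The final consonant of *awdabav* is /v/, which is voiced, so the causative suffix is -dik, giving *awdabavdik*.
The final consonant of the causative form *awdabavdik* is /k/, which is non-nasal, so the past-tense suffix is -ovo, giving *awdabavdikovo*.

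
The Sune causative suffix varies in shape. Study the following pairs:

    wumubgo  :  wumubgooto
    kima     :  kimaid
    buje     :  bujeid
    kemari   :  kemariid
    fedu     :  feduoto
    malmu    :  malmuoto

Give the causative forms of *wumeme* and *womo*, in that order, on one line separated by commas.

The pattern is rounding harmony: -oto when the last vowel of the stem is a rounded vowel (*wumubgo*, *fedu*, *malmu*); -id when the last vowel of the stem is an unrounded vowel (*kima*, *buje*, *kemari*).
Since the last vowel of *wumeme* is /e/ (an unrounded vowel), it takes -id, giving *wumemeid*.
Since the last vowel of *womo* is /o/ (a rounded vowel), it takes -oto, giving *womooto*.

wumemeid, womooto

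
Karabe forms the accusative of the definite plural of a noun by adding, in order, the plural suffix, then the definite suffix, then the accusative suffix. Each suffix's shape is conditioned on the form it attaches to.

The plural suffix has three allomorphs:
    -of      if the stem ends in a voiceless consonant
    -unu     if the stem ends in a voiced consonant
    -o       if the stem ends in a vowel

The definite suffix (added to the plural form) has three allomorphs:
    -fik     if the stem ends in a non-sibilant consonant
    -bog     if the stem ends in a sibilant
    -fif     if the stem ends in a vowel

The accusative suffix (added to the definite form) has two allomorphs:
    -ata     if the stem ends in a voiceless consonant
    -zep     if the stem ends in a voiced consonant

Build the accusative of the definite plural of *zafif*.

The final sound of *zafif* is /f/, which is a voiceless consonant, so the plural suffix is -of, giving *zafifof*.
Since the final sound of the plural form *zafifof* is /f/ (a non-sibilant consonant), it takes -fik, giving *zafifoffik*.
The definite form *zafifoffik* — final consonant /k/ (voiceless) → -ata → *zafifoffikata*.

zafifoffikata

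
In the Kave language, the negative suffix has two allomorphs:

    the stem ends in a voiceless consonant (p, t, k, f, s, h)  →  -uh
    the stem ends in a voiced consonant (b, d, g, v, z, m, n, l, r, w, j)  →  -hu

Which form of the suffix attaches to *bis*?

*bis*: final consonant = /s/, voiceless → -uh.

-uh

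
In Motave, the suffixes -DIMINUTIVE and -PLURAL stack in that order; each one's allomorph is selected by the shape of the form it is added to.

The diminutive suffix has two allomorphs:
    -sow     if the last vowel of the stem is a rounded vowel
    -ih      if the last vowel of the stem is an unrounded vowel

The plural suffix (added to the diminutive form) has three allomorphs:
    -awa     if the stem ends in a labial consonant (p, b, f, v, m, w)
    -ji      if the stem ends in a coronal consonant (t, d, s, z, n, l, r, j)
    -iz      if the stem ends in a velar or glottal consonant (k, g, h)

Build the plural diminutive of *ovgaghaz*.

*ovgaghaz*: last vowel = /a/, an unrounded vowel → -ih → *ovgaghazih*.
The final consonant of the diminutive form *ovgaghazih* is /h/, which is velar/glottal, so the plural suffix is -iz, giving *ovgaghazihiz*.

ovgaghazihiz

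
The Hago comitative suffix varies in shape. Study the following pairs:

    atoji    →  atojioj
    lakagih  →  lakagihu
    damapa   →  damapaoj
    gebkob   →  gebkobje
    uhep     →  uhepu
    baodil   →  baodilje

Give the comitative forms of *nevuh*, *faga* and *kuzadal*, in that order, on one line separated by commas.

nevuhu, fagaoj, kuzadalje

The alternation tracks the final sound of the stem — -u when the stem ends in a voiceless consonant (*lakagih*, *uhep*); -je when the stem ends in a voiced consonant (*gebkob*, *baodil*); -oj when the stem ends in a vowel (*atoji*, *damapa*).
The final sound of *nevuh* is /h/, which is a voiceless consonant, so the suffix is -u, giving *nevuhu*.
*faga* — final sound /a/ (a vowel) → -oj → *fagaoj*.
*kuzadal* — final sound /l/ (a voiced consonant) → -je → *kuzadalje*.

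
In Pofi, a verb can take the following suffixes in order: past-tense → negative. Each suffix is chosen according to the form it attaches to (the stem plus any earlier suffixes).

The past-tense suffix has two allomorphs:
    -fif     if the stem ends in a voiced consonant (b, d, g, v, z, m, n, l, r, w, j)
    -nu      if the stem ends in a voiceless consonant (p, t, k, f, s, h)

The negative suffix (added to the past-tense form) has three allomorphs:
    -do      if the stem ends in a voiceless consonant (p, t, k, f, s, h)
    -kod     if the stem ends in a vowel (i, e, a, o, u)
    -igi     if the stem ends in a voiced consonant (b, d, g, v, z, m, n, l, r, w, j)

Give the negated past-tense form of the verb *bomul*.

Since the final consonant of *bomul* is /l/ (voiced), it takes -fif, giving *bomulfif*.
The past-tense form *bomulfif*: final sound = /f/, a voiceless consonant → -do → *bomulfifdo*.

bomulfifdo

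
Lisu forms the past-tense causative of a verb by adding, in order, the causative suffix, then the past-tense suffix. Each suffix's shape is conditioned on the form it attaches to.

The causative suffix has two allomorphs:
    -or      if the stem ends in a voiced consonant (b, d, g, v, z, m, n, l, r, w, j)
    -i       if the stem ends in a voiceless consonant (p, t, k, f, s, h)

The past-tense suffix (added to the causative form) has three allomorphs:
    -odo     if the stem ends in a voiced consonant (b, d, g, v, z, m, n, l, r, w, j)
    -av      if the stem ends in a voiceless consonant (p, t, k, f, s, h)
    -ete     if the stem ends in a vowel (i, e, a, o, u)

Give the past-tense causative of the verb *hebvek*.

*hebvek*: final consonant = /k/, voiceless → -i → *hebveki*.
The final sound of the causative form *hebveki* is /i/, which is a vowel, so the past-tense suffix is -ete, giving *hebvekiete*.

hebvekiete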